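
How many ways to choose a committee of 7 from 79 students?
C(79,7) = 79!/(7!×72!) = 2898753715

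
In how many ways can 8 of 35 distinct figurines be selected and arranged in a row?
P(35,8) = 35!/(35-8)! = 948964262400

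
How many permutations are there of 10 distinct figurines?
10! = 3628800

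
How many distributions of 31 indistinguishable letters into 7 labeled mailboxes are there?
C(31+7-1, 7-1) = C(37, 6) = 2324784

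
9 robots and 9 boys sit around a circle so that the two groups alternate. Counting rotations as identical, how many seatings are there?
Fix one of the robots: (9-1)! ways for the remaining robots, × 9! ways for the boys = 40320 × 362880 = 14631321600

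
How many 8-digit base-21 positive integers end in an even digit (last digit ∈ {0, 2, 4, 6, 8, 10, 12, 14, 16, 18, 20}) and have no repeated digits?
Last∈{0,2,4,6,8,10,12,14,16,18,20}. Last=0: 390700800. Last nonzero: 10×19×P(19,6) = 3711657600. Total = 4102358400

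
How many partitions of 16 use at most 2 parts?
By conjugation, equals partitions of 16 into parts ≤ 2. Let r_j(i) = number of partitions of i into parts ≤ j, for i = 0..16. r_1(i) = 1 for all i; r_j(i) = r_{j-1}(i) + r_j(i-j). Rows j = 2..2: ≤2: 1 1 2 2 3 3 4 4 5 5 6 6 7 7 8 8 9. r_2(16) = 9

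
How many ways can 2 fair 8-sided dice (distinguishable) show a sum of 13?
Coefficient of x^13 in (x + x² + ... + x^8)^2. By inclusion-exclusion on dice exceeding 8: Σ_j (-1)^j C(2,j)·C(13-1-8j, 1) = C(2,0)·C(12,1) - C(2,1)·C(4,1) = 1·12 - 2·4 = 4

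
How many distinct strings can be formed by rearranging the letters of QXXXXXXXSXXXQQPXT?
17! / (1! × 11! × 1! × 3! × 1!) = 1485120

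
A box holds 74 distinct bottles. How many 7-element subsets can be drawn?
C(74,7) = 74!/(7!×67!) = 1799579064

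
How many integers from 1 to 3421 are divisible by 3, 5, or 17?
⌊3421/3⌋+⌊3421/5⌋+⌊3421/17⌋ - ⌊3421/15⌋-⌊3421/51⌋-⌊3421/85⌋ + ⌊3421/255⌋ = 1140+684+201 - 228-67-40 + 13 = 1703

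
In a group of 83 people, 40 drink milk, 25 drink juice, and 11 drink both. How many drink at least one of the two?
|A∪B| = |A| + |B| - |A∩B| = 40 + 25 - 11 = 54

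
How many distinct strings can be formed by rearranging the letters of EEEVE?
5! / (1! × 4!) = 5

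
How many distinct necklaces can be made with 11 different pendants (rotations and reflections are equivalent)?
(11-1)!/2 = 3628800/2 = 1814400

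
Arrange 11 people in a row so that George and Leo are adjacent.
Treat as block: (11-1)! × 2! = 3628800 × 2 = 7257600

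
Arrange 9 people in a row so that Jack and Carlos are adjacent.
Treat as block: (9-1)! × 2! = 40320 × 2 = 80640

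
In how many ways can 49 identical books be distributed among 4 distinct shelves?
C(49+4-1, 4-1) = C(52, 3) = 22100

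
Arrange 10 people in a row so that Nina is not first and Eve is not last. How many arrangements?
By inclusion-exclusion: 10! - 2×(10-1)! + (10-2)! = 3628800 - 725760 + 40320 = 2943360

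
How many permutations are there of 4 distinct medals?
4! = 24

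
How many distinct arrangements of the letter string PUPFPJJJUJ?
10! / (4! × 1! × 2! × 3!) = 12600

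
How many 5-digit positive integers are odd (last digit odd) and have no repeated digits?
Last∈{1,3,5,7,9}. Last=0: 0. Last nonzero: 5×8×P(8,3) = 13440. Total = 13440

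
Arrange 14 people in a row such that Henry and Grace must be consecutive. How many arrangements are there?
Treat the 2 as one block: (14-2+1)! × 2! = 6227020800 × 2 = 12454041600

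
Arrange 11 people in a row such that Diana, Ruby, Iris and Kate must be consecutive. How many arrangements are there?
Treat the 4 as one block: (11-4+1)! × 4! = 40320 × 24 = 967680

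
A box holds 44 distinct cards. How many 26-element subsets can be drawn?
C(44,26) = 44!/(26!×18!) = 1029530696964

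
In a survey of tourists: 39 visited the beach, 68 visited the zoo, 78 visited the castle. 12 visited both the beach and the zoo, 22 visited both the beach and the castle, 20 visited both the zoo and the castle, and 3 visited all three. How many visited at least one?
|A∪B∪C| = 39+68+78-12-22-20+3 = 134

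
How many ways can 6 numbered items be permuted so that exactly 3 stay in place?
Choose the 3 fixed points C(6,3) = 20, derange the rest: !3 = Σ_{j=0}^{3} (-1)^j·3!/j! = 6 - 6 + 3 - 1 = 2. Product = 20 × 2 = 40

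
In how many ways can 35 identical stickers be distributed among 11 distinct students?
C(35+11-1, 11-1) = C(45, 10) = 3190187286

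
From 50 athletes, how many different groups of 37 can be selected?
C(50,37) = 50!/(37!×13!) = 354860518600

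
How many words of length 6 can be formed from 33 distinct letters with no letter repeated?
P(33,6) = 33!/(33-6)! = 797448960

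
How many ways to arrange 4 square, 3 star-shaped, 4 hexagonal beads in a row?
11! / (4! × 3! × 4!) = 11550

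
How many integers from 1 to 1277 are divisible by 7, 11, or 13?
⌊1277/7⌋+⌊1277/11⌋+⌊1277/13⌋ - ⌊1277/77⌋-⌊1277/91⌋-⌊1277/143⌋ + ⌊1277/1001⌋ = 182+116+98 - 16-14-8 + 1 = 359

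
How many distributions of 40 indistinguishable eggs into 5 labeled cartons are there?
C(40+5-1, 5-1) = C(44, 4) = 135751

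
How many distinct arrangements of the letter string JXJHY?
5! / (1! × 1! × 1! × 2!) = 60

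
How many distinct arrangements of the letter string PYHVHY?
6! / (2! × 1! × 2! × 1!) = 180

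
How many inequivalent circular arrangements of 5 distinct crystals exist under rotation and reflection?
(5-1)!/2 = 24/2 = 12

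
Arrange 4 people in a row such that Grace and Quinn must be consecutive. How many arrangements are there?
Treat the 2 as one block: (4-2+1)! × 2! = 6 × 2 = 12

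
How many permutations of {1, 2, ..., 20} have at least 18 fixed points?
Exactly j fixed points: C(20,j)·!(20-j); sum over j ≥ 18 (derangement numbers via !m = (m-1)·(!(m-1) + !(m-2)): !0..!2 = 1, 0, 1). Σ_{j=18}^{20} C(20,j)·!(20-j) = C(20,18)·!2 + C(20,19)·!1 + C(20,20)·!0 = 190·1 + 20·0 + 1·1 = 191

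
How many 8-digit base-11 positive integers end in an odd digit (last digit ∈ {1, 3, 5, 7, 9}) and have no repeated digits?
Last∈{1,3,5,7,9}. Last=0: 0. Last nonzero: 5×9×P(9,6) = 2721600. Total = 2721600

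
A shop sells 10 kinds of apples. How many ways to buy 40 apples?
C(40+10-1, 10-1) = C(49, 9) = 2054455634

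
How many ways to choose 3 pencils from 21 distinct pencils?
C(21,3) = 21!/(3!×18!) = 1330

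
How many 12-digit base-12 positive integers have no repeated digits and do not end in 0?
Last digit: 11 nonzero choices. First digit: 10 (nonzero, ≠last). Middle 10: P(10,10) = 3628800. Total = 399168000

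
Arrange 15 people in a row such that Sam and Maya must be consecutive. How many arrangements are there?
Treat the 2 as one block: (15-2+1)! × 2! = 87178291200 × 2 = 174356582400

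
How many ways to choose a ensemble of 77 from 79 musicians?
C(79,77) = 79!/(77!×2!) = 3081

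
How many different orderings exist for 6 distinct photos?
6! = 720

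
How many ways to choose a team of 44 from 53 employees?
C(53,44) = 53!/(44!×9!) = 4431613550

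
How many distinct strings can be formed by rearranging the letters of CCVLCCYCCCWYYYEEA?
17! / (4! × 7! × 1! × 2! × 1! × 1! × 1!) = 1470268800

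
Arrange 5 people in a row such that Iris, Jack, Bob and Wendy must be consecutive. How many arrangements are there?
Treat the 4 as one block: (5-4+1)! × 4! = 2 × 24 = 48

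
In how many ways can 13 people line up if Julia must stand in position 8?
Fix one position: (13-1)! = 479001600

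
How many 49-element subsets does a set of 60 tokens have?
C(60,49) = 60!/(49!×11!) = 342700125300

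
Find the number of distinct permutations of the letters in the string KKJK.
4! / (1! × 3!) = 4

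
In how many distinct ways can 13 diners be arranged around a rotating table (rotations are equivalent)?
Circular: fix one position, arrange the rest. (13-1)! = 479001600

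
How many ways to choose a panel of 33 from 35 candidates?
C(35,33) = 35!/(33!×2!) = 595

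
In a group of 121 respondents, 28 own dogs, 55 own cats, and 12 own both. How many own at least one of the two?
|A∪B| = |A| + |B| - |A∩B| = 28 + 55 - 12 = 71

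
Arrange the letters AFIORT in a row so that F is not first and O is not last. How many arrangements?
By inclusion-exclusion: 6! - 2×(6-1)! + (6-2)! = 720 - 240 + 24 = 504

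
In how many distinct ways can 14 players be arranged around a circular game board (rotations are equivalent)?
Circular: fix one position, arrange the rest. (14-1)! = 6227020800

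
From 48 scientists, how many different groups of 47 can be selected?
C(48,47) = 48!/(47!×1!) = 48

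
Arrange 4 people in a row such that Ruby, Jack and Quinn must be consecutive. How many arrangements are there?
Treat the 3 as one block: (4-3+1)! × 3! = 2 × 6 = 12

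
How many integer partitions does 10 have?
Pentagonal recurrence p(n) = p(n-1) + p(n-2) - p(n-5) - p(n-7) + p(n-12) + p(n-15) - ... gives p(0..9) = 1, 1, 2, 3, 5, 7, 11, 15, 22, 30. p(10) = p(9) + p(8) - p(5) - p(3) = 30 + 22 - 7 - 3 = 42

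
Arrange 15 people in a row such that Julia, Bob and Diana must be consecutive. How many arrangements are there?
Treat the 3 as one block: (15-3+1)! × 3! = 6227020800 × 6 = 37362124800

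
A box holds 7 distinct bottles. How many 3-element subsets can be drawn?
C(7,3) = 7!/(3!×4!) = 35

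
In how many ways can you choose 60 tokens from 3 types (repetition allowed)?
C(60+3-1, 3-1) = C(62, 2) = 1891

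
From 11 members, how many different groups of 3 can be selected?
C(11,3) = 11!/(3!×8!) = 165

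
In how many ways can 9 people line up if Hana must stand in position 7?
Fix one position: (9-1)! = 40320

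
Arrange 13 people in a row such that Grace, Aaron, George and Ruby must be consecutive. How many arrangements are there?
Treat the 4 as one block: (13-4+1)! × 4! = 3628800 × 24 = 87091200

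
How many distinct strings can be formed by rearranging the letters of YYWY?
4! / (1! × 3!) = 4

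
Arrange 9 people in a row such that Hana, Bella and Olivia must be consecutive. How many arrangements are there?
Treat the 3 as one block: (9-3+1)! × 3! = 5040 × 6 = 30240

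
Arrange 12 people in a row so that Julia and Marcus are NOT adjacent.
Total - adjacent = 12! - (12-1)!×2 = 479001600 - 79833600 = 399168000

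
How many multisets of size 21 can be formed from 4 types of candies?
C(21+4-1, 4-1) = C(24, 3) = 2024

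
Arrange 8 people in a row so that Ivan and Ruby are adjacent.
Treat as block: (8-1)! × 2! = 5040 × 2 = 10080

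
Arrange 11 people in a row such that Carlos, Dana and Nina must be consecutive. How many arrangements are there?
Treat the 3 as one block: (11-3+1)! × 3! = 362880 × 6 = 2177280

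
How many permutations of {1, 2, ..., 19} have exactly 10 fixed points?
Choose the 10 fixed points C(19,10) = 92378, derange the rest: !9 = Σ_{j=0}^{9} (-1)^j·9!/j! = 362880 - 362880 + 181440 - 60480 + 15120 - 3024 + 504 - 72 + 9 - 1 = 133496. Product = 92378 × 133496 = 12332093488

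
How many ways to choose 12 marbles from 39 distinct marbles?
C(39,12) = 39!/(12!×27!) = 3910797436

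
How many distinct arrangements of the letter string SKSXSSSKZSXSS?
13! / (1! × 8! × 2! × 2!) = 38610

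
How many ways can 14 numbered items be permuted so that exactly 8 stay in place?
Choose the 8 fixed points C(14,8) = 3003, derange the rest: !6 = Σ_{j=0}^{6} (-1)^j·6!/j! = 720 - 720 + 360 - 120 + 30 - 6 + 1 = 265. Product = 3003 × 265 = 795795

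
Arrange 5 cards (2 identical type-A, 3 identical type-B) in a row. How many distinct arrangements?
5! / (2! × 3!) = 10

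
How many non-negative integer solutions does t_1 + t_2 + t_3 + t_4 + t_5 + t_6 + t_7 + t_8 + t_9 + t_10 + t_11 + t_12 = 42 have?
C(42+12-1, 12-1) = C(53, 11) = 76223753060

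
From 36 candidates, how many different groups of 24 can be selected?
C(36,24) = 36!/(24!×12!) = 1251677700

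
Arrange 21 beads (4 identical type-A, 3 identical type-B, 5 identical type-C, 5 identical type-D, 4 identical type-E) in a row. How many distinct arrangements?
21! / (4! × 3! × 5! × 5! × 4!) = 1026615189600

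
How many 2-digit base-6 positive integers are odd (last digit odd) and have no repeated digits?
Last∈{1,3,5}. Last=0: 0. Last nonzero: 3×4×P(4,0) = 12. Total = 12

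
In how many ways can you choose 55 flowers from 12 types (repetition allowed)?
C(55+12-1, 12-1) = C(66, 11) = 1074082795968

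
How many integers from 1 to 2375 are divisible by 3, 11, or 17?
⌊2375/3⌋+⌊2375/11⌋+⌊2375/17⌋ - ⌊2375/33⌋-⌊2375/51⌋-⌊2375/187⌋ + ⌊2375/561⌋ = 791+215+139 - 71-46-12 + 4 = 1020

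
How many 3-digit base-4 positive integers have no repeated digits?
First digit: 3 choices (nonzero). Then descending: 3 × 3 × 2 = 18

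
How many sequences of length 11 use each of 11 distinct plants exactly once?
11! = 39916800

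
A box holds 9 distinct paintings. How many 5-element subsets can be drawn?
C(9,5) = 9!/(5!×4!) = 126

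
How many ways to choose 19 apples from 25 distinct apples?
C(25,19) = 25!/(19!×6!) = 177100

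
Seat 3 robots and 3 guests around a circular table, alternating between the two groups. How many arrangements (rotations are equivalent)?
Fix one of the robots: (3-1)! ways for the remaining robots, × 3! ways for the guests = 2 × 6 = 12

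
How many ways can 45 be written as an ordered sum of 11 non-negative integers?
C(45+11-1, 11-1) = C(55, 10) = 29248649430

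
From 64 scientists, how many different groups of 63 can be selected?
C(64,63) = 64!/(63!×1!) = 64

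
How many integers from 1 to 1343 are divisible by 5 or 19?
⌊1343/5⌋ + ⌊1343/19⌋ - ⌊1343/95⌋ = 268 + 70 - 14 = 324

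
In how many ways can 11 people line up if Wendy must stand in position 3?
Fix one position: (11-1)! = 3628800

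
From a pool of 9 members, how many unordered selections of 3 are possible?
C(9,3) = 9!/(3!×6!) = 84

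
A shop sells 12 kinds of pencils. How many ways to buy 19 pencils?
C(19+12-1, 12-1) = C(30, 11) = 54627300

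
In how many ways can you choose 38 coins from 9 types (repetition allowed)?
C(38+9-1, 9-1) = C(46, 8) = 260932815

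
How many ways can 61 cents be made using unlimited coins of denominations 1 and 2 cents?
Coefficient of x^61 in 1/(1-x^1) · 1/(1-x^2). Use j coins of 2 for j = 0..⌊61/2⌋ = 30, the rest in 1s: 30 + 1 = 31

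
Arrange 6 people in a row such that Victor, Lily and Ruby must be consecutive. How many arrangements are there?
Treat the 3 as one block: (6-3+1)! × 3! = 24 × 6 = 144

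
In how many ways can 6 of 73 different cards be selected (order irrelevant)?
C(73,6) = 73!/(6!×67!) = 170230452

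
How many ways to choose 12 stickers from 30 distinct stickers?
C(30,12) = 30!/(12!×18!) = 86493225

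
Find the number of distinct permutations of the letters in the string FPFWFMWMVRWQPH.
14! / (2! × 2! × 3! × 1! × 1! × 3! × 1! × 1!) = 605404800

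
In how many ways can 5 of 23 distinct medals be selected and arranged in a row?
P(23,5) = 23!/(23-5)! = 4037880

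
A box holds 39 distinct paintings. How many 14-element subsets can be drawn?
C(39,14) = 39!/(14!×25!) = 15084504396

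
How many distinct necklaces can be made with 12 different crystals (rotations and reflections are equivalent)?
(12-1)!/2 = 39916800/2 = 19958400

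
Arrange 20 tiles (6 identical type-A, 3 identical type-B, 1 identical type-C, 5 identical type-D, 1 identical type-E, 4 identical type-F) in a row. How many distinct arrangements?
20! / (6! × 3! × 1! × 5! × 1! × 4!) = 195545750400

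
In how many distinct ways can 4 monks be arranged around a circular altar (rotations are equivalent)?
Circular: fix one position, arrange the rest. (4-1)! = 6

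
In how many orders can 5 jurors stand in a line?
5! = 120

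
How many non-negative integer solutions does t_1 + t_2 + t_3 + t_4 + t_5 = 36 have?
C(36+5-1, 5-1) = C(40, 4) = 91390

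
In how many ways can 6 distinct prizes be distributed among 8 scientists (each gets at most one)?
P(8,6) = 8!/(8-6)! = 20160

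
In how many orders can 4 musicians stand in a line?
4! = 24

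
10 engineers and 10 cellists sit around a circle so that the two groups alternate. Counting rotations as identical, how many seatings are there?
Fix one of the engineers: (10-1)! ways for the remaining engineers, × 10! ways for the cellists = 362880 × 3628800 = 1316818944000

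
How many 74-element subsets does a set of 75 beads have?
C(75,74) = 75!/(74!×1!) = 75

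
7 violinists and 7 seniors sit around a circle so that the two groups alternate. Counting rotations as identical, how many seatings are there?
Fix one of the violinists: (7-1)! ways for the remaining violinists, × 7! ways for the seniors = 720 × 5040 = 3628800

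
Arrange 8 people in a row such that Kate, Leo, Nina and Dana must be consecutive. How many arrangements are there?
Treat the 4 as one block: (8-4+1)! × 4! = 120 × 24 = 2880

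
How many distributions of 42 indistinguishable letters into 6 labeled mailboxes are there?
C(42+6-1, 6-1) = C(47, 5) = 1533939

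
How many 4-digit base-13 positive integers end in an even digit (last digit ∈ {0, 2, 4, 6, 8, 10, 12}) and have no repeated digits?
Last∈{0,2,4,6,8,10,12}. Last=0: 1320. Last nonzero: 6×11×P(11,2) = 7260. Total = 8580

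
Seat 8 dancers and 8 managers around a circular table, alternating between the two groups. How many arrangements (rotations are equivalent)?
Fix one of the dancers: (8-1)! ways for the remaining dancers, × 8! ways for the managers = 5040 × 40320 = 203212800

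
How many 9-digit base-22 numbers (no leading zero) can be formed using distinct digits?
First digit: 21 choices (nonzero). Then descending: 21 × 21 × 20 × 19 × 18 × 17 × 16 × 15 × 14 = 172299052800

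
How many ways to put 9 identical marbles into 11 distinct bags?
C(9+11-1, 11-1) = C(19, 10) = 92378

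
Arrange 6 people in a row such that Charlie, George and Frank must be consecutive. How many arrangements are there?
Treat the 3 as one block: (6-3+1)! × 3! = 24 × 6 = 144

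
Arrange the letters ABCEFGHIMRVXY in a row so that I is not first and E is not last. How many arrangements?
By inclusion-exclusion: 13! - 2×(13-1)! + (13-2)! = 6227020800 - 958003200 + 39916800 = 5308934400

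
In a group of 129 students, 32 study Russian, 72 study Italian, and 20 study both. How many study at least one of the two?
|A∪B| = |A| + |B| - |A∩B| = 32 + 72 - 20 = 84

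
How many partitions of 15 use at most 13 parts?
By conjugation, equals partitions of 15 into parts ≤ 13. Let r_j(i) = number of partitions of i into parts ≤ j, for i = 0..15. r_1(i) = 1 for all i; r_j(i) = r_{j-1}(i) + r_j(i-j). Rows j = 2..13: ≤2: 1 1 2 2 3 3 4 4 5 5 6 6 7 7 8 8; ≤3: 1 1 2 3 4 5 7 8 10 12 14 16 19 21 24 27; ≤4: 1 1 2 3 5 6 9 11 15 18 23 27 34 39 47 54; ≤5: 1 1 2 3 5 7 10 13 18 23 30 37 47 57 70 84; ≤6: 1 1 2 3 5 7 11 14 20 26 35 44 58 71 90 110; ≤7: 1 1 2 3 5 7 11 15 21 28 38 49 65 82 105 131; ≤8: 1 1 2 3 5 7 11 15 22 29 40 52 70 89 116 146; ≤9: 1 1 2 3 5 7 11 15 22 30 41 54 73 94 123 157; ≤10: 1 1 2 3 5 7 11 15 22 30 42 55 75 97 128 164; ≤11: 1 1 2 3 5 7 11 15 22 30 42 56 76 99 131 169; ≤12: 1 1 2 3 5 7 11 15 22 30 42 56 77 100 133 172; ≤13: 1 1 2 3 5 7 11 15 22 30 42 56 77 101 134 174. r_13(15) = 174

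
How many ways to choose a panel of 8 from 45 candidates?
C(45,8) = 45!/(8!×37!) = 215553195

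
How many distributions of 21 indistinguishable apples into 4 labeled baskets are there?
C(21+4-1, 4-1) = C(24, 3) = 2024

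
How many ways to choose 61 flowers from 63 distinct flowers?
C(63,61) = 63!/(61!×2!) = 1953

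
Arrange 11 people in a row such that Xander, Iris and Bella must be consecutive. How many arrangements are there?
Treat the 3 as one block: (11-3+1)! × 3! = 362880 × 6 = 2177280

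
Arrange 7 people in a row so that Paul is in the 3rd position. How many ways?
Fix one position: (7-1)! = 720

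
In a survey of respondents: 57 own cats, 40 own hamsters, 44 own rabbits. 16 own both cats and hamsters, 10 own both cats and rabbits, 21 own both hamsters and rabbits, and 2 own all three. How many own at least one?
|A∪B∪C| = 57+40+44-16-10-21+2 = 96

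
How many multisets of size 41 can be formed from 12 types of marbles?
C(41+12-1, 12-1) = C(52, 11) = 60403728840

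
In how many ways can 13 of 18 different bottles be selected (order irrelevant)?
C(18,13) = 18!/(13!×5!) = 8568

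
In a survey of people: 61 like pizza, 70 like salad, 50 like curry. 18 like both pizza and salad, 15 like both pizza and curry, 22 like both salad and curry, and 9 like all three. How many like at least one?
|A∪B∪C| = 61+70+50-18-15-22+9 = 135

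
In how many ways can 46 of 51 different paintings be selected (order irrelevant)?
C(51,46) = 51!/(46!×5!) = 2349060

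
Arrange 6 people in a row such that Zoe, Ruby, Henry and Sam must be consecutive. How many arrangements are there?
Treat the 4 as one block: (6-4+1)! × 4! = 6 × 24 = 144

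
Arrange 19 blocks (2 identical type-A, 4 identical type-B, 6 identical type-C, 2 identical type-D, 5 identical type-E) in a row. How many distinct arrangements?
19! / (2! × 4! × 6! × 2! × 5!) = 14665931280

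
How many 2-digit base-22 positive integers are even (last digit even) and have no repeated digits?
Last∈{0,2,4,6,8,10,12,14,16,18,20}. Last=0: 21. Last nonzero: 10×20×P(20,0) = 200. Total = 221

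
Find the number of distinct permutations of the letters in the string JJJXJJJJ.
8! / (7! × 1!) = 8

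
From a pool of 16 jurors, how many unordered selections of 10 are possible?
C(16,10) = 16!/(10!×6!) = 8008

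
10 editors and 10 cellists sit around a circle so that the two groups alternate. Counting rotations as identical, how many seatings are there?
Fix one of the editors: (10-1)! ways for the remaining editors, × 10! ways for the cellists = 362880 × 3628800 = 1316818944000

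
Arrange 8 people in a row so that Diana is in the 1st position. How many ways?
Fix one position: (8-1)! = 5040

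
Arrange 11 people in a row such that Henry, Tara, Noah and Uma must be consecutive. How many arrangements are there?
Treat the 4 as one block: (11-4+1)! × 4! = 40320 × 24 = 967680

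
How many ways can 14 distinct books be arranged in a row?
14! = 87178291200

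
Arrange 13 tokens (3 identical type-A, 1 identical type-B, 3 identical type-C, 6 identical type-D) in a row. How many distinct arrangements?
13! / (3! × 1! × 3! × 6!) = 240240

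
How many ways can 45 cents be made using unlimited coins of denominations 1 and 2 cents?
Coefficient of x^45 in 1/(1-x^1) · 1/(1-x^2). Use j coins of 2 for j = 0..⌊45/2⌋ = 22, the rest in 1s: 22 + 1 = 23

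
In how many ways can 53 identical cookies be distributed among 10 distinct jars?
C(53+10-1, 10-1) = C(62, 9) = 20286591270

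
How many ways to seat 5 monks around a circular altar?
Circular: fix one position, arrange the rest. (5-1)! = 24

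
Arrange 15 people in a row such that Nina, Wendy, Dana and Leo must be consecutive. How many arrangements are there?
Treat the 4 as one block: (15-4+1)! × 4! = 479001600 × 24 = 11496038400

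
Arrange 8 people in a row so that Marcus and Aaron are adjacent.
Treat as block: (8-1)! × 2! = 5040 × 2 = 10080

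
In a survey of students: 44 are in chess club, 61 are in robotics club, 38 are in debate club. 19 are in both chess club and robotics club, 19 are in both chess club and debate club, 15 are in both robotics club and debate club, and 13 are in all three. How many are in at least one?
|A∪B∪C| = 44+61+38-19-19-15+13 = 103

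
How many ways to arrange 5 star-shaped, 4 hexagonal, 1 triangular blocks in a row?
10! / (5! × 4! × 1!) = 1260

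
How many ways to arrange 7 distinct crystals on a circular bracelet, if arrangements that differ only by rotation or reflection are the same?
(7-1)!/2 = 720/2 = 360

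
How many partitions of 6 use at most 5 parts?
By conjugation, equals partitions of 6 into parts ≤ 5. Let r_j(i) = number of partitions of i into parts ≤ j, for i = 0..6. r_1(i) = 1 for all i; r_j(i) = r_{j-1}(i) + r_j(i-j). Rows j = 2..5: ≤2: 1 1 2 2 3 3 4; ≤3: 1 1 2 3 4 5 7; ≤4: 1 1 2 3 5 6 9; ≤5: 1 1 2 3 5 7 10. r_5(6) = 10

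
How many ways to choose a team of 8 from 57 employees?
C(57,8) = 57!/(8!×49!) = 1652411475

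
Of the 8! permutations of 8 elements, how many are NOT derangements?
Complement of the derangements. !8 = Σ_{j=0}^{8} (-1)^j·8!/j! = 40320 - 40320 + 20160 - 6720 + 1680 - 336 + 56 - 8 + 1 = 14833. 8! - !8 = 40320 - 14833 = 25487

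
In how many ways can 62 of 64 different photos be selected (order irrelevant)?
C(64,62) = 64!/(62!×2!) = 2016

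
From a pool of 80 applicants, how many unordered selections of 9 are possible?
C(80,9) = 80!/(9!×71!) = 231900297200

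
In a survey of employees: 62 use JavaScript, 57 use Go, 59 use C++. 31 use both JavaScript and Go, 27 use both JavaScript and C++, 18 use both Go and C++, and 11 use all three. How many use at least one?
|A∪B∪C| = 62+57+59-31-27-18+11 = 113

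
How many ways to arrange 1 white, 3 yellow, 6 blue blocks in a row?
10! / (1! × 3! × 6!) = 840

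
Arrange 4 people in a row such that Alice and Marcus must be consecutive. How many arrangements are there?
Treat the 2 as one block: (4-2+1)! × 2! = 6 × 2 = 12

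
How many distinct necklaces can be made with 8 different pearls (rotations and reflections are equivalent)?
(8-1)!/2 = 5040/2 = 2520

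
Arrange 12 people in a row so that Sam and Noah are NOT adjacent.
Total - adjacent = 12! - (12-1)!×2 = 479001600 - 79833600 = 399168000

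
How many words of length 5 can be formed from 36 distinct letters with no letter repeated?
P(36,5) = 36!/(36-5)! = 45239040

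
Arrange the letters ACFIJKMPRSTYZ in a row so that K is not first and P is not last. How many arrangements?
By inclusion-exclusion: 13! - 2×(13-1)! + (13-2)! = 6227020800 - 958003200 + 39916800 = 5308934400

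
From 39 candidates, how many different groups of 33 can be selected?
C(39,33) = 39!/(33!×6!) = 3262623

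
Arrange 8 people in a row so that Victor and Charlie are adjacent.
Treat as block: (8-1)! × 2! = 5040 × 2 = 10080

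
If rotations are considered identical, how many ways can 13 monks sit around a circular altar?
Circular: fix one position, arrange the rest. (13-1)! = 479001600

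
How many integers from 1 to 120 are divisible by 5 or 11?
⌊120/5⌋ + ⌊120/11⌋ - ⌊120/55⌋ = 24 + 10 - 2 = 32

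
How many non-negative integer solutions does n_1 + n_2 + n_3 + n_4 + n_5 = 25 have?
C(25+5-1, 5-1) = C(29, 4) = 23751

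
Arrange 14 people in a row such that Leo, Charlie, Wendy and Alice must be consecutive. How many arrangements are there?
Treat the 4 as one block: (14-4+1)! × 4! = 39916800 × 24 = 958003200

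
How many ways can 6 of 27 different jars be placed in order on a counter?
P(27,6) = 27!/(27-6)! = 213127200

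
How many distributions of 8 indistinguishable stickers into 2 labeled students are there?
C(8+2-1, 2-1) = C(9, 1) = 9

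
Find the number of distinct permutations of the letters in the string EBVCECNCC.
9! / (1! × 1! × 4! × 2! × 1!) = 7560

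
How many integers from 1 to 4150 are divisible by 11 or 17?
⌊4150/11⌋ + ⌊4150/17⌋ - ⌊4150/187⌋ = 377 + 244 - 22 = 599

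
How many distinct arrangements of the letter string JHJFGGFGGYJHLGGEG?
17! / (1! × 2! × 3! × 1! × 1! × 7! × 2!) = 2940537600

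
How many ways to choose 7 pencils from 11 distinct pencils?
C(11,7) = 11!/(7!×4!) = 330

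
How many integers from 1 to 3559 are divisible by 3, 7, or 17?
⌊3559/3⌋+⌊3559/7⌋+⌊3559/17⌋ - ⌊3559/21⌋-⌊3559/51⌋-⌊3559/119⌋ + ⌊3559/357⌋ = 1186+508+209 - 169-69-29 + 9 = 1645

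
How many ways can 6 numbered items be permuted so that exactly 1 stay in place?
Choose the 1 fixed point C(6,1) = 6, derange the rest: !5 = Σ_{j=0}^{5} (-1)^j·5!/j! = 120 - 120 + 60 - 20 + 5 - 1 = 44. Product = 6 × 44 = 264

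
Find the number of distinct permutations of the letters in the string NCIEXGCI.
8! / (1! × 1! × 1! × 2! × 1! × 2!) = 10080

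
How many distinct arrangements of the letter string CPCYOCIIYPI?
11! / (3! × 3! × 1! × 2! × 2!) = 277200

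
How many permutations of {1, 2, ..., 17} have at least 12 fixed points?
Exactly j fixed points: C(17,j)·!(17-j); sum over j ≥ 12 (derangement numbers via !m = (m-1)·(!(m-1) + !(m-2)): !0..!5 = 1, 0, 1, 2, 9, 44). Σ_{j=12}^{17} C(17,j)·!(17-j) = C(17,12)·!5 + C(17,13)·!4 + C(17,14)·!3 + C(17,15)·!2 + C(17,16)·!1 + C(17,17)·!0 = 6188·44 + 2380·9 + 680·2 + 136·1 + 17·0 + 1·1 = 295189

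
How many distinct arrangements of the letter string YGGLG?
5! / (1! × 3! × 1!) = 20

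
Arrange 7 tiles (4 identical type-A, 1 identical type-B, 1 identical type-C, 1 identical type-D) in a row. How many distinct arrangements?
7! / (4! × 1! × 1! × 1!) = 210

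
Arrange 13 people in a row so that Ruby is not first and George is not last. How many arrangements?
By inclusion-exclusion: 13! - 2×(13-1)! + (13-2)! = 6227020800 - 958003200 + 39916800 = 5308934400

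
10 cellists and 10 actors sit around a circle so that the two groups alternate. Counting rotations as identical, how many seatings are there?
Fix one of the cellists: (10-1)! ways for the remaining cellists, × 10! ways for the actors = 362880 × 3628800 = 1316818944000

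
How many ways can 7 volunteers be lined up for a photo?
7! = 5040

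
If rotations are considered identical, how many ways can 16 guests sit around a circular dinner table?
Circular: fix one position, arrange the rest. (16-1)! = 1307674368000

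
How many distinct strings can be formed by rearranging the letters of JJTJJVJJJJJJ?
12! / (10! × 1! × 1!) = 132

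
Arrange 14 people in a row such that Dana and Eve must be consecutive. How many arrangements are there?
Treat the 2 as one block: (14-2+1)! × 2! = 6227020800 × 2 = 12454041600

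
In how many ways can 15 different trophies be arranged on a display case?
15! = 1307674368000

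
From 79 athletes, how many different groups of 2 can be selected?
C(79,2) = 79!/(2!×77!) = 3081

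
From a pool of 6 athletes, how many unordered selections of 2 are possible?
C(6,2) = 6!/(2!×4!) = 15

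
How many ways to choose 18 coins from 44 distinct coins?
C(44,18) = 44!/(18!×26!) = 1029530696964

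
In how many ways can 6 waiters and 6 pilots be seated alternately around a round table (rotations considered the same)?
Fix one of the waiters: (6-1)! ways for the remaining waiters, × 6! ways for the pilots = 120 × 720 = 86400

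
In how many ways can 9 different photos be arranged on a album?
9! = 362880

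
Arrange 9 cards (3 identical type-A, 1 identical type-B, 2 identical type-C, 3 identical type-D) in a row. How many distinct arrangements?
9! / (3! × 1! × 2! × 3!) = 5040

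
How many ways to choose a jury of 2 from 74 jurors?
C(74,2) = 74!/(2!×72!) = 2701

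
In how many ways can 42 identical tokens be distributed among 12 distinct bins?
C(42+12-1, 12-1) = C(53, 11) = 76223753060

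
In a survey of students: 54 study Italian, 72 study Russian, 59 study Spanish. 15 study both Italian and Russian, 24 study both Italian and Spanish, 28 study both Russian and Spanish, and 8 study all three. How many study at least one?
|A∪B∪C| = 54+72+59-15-24-28+8 = 126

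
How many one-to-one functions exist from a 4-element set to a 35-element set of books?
P(35,4) = 35!/(35-4)! = 1256640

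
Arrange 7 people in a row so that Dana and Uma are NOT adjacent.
Total - adjacent = 7! - (7-1)!×2 = 5040 - 1440 = 3600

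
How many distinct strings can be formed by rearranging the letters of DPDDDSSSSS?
10! / (1! × 5! × 4!) = 1260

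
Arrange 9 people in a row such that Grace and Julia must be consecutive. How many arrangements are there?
Treat the 2 as one block: (9-2+1)! × 2! = 40320 × 2 = 80640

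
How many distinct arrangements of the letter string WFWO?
4! / (2! × 1! × 1!) = 12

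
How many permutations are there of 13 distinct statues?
13! = 6227020800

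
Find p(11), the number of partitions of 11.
Pentagonal recurrence p(n) = p(n-1) + p(n-2) - p(n-5) - p(n-7) + p(n-12) + p(n-15) - ... gives p(0..10) = 1, 1, 2, 3, 5, 7, 11, 15, 22, 30, 42. p(11) = p(10) + p(9) - p(6) - p(4) = 42 + 30 - 11 - 5 = 56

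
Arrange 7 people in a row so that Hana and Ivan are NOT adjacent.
Total - adjacent = 7! - (7-1)!×2 = 5040 - 1440 = 3600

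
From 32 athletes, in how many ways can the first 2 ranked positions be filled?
P(32,2) = 32!/(32-2)! = 992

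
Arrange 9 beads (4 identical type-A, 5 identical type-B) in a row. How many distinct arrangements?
9! / (4! × 5!) = 126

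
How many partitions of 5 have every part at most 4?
Let r_j(i) = number of partitions of i into parts ≤ j, for i = 0..5. r_1(i) = 1 for all i; r_j(i) = r_{j-1}(i) + r_j(i-j). Rows j = 2..4: ≤2: 1 1 2 2 3 3; ≤3: 1 1 2 3 4 5; ≤4: 1 1 2 3 5 6. r_4(5) = 6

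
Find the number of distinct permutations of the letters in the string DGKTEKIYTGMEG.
13! / (3! × 1! × 1! × 1! × 1! × 2! × 2! × 2!) = 129729600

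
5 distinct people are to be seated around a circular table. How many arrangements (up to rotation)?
Circular: fix one position, arrange the rest. (5-1)! = 24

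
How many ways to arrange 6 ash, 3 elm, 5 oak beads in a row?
14! / (6! × 3! × 5!) = 168168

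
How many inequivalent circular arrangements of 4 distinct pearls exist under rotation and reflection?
(4-1)!/2 = 6/2 = 3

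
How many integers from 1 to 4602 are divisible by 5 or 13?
⌊4602/5⌋ + ⌊4602/13⌋ - ⌊4602/65⌋ = 920 + 354 - 70 = 1204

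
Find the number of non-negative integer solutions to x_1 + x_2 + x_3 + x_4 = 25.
C(25+4-1, 4-1) = C(28, 3) = 3276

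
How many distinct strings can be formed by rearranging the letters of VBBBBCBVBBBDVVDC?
16! / (8! × 2! × 2! × 4!) = 5405400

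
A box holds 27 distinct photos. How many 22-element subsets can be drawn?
C(27,22) = 27!/(22!×5!) = 80730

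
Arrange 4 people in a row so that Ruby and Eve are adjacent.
Treat as block: (4-1)! × 2! = 6 × 2 = 12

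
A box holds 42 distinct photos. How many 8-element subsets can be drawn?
C(42,8) = 42!/(8!×34!) = 118030185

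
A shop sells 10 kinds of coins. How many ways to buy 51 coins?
C(51+10-1, 10-1) = C(60, 9) = 14783142660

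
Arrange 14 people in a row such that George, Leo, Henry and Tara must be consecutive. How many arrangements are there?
Treat the 4 as one block: (14-4+1)! × 4! = 39916800 × 24 = 958003200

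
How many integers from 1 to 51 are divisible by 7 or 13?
⌊51/7⌋ + ⌊51/13⌋ - ⌊51/91⌋ = 7 + 3 - 0 = 10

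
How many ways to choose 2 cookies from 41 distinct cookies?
C(41,2) = 41!/(2!×39!) = 820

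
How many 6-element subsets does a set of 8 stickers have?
C(8,6) = 8!/(6!×2!) = 28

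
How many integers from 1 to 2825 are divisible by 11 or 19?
⌊2825/11⌋ + ⌊2825/19⌋ - ⌊2825/209⌋ = 256 + 148 - 13 = 391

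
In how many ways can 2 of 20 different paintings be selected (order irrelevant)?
C(20,2) = 20!/(2!×18!) = 190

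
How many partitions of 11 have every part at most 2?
Let r_j(i) = number of partitions of i into parts ≤ j, for i = 0..11. r_1(i) = 1 for all i; r_j(i) = r_{j-1}(i) + r_j(i-j). Rows j = 2..2: ≤2: 1 1 2 2 3 3 4 4 5 5 6 6. r_2(11) = 6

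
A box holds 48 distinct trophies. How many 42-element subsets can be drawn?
C(48,42) = 48!/(42!×6!) = 12271512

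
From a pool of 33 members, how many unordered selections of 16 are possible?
C(33,16) = 33!/(16!×17!) = 1166803110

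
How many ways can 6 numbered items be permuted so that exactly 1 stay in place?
Choose the 1 fixed point C(6,1) = 6, derange the rest: !5 = Σ_{j=0}^{5} (-1)^j·5!/j! = 120 - 120 + 60 - 20 + 5 - 1 = 44. Product = 6 × 44 = 264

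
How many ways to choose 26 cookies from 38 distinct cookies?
C(38,26) = 38!/(26!×12!) = 2707475148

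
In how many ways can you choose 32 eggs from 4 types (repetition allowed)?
C(32+4-1, 4-1) = C(35, 3) = 6545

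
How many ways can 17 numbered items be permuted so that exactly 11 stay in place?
Choose the 11 fixed points C(17,11) = 12376, derange the rest: !6 = Σ_{j=0}^{6} (-1)^j·6!/j! = 720 - 720 + 360 - 120 + 30 - 6 + 1 = 265. Product = 12376 × 265 = 3279640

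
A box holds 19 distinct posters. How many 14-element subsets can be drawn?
C(19,14) = 19!/(14!×5!) = 11628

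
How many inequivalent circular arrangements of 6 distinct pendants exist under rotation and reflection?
(6-1)!/2 = 120/2 = 60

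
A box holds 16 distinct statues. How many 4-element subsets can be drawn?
C(16,4) = 16!/(4!×12!) = 1820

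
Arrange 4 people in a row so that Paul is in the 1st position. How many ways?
Fix one position: (4-1)! = 6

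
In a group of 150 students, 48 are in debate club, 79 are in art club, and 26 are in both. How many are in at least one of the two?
|A∪B| = |A| + |B| - |A∩B| = 48 + 79 - 26 = 101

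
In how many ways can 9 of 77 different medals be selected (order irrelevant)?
C(77,9) = 77!/(9!×68!) = 161322559475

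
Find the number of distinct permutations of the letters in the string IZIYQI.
6! / (3! × 1! × 1! × 1!) = 120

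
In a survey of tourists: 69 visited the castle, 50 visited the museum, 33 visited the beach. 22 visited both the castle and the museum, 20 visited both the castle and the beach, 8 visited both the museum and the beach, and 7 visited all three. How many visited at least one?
|A∪B∪C| = 69+50+33-22-20-8+7 = 109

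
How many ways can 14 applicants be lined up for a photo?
14! = 87178291200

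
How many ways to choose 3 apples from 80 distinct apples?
C(80,3) = 80!/(3!×77!) = 82160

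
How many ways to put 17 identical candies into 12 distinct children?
C(17+12-1, 12-1) = C(28, 11) = 21474180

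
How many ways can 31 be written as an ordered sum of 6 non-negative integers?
C(31+6-1, 6-1) = C(36, 5) = 376992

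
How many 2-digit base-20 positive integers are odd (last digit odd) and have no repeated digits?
Last∈{1,3,5,7,9,11,13,15,17,19}. Last=0: 0. Last nonzero: 10×18×P(18,0) = 180. Total = 180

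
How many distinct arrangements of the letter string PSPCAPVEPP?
10! / (1! × 1! × 5! × 1! × 1! × 1!) = 30240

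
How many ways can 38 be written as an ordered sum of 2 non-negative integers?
C(38+2-1, 2-1) = C(39, 1) = 39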